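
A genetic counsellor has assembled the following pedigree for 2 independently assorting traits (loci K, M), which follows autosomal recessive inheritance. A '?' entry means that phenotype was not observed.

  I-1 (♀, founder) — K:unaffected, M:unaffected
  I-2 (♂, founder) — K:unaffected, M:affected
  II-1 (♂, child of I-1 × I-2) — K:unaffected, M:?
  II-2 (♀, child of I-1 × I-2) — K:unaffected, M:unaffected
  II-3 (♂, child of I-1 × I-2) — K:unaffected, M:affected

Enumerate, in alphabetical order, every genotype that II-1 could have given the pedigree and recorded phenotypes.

K/I-1 un ·: KK|Kk
K/I-2 un ·: KK|Kk
K/II-1 un I-1×I-2: KK|Kk
K/II-2 un I-1×I-2: KK|Kk
K/II-3 un I-1×I-2: KK|Kk
⇒ K over [I-1,I-2,II-1,II-2,II-3]: 25 consistent
M/I-1 un ·: Mm
M/I-2 aff ·: mm
M/II-1 ? I-1×I-2: Mm|mm
M/II-2 un I-1×I-2: Mm
M/II-3 aff I-1×I-2: mm
⇒ M over [I-1,I-2,II-1,II-2,II-3]: 2 consistent

II-1 ∈ {KK Mm, KK mm, Kk Mm, Kk mm}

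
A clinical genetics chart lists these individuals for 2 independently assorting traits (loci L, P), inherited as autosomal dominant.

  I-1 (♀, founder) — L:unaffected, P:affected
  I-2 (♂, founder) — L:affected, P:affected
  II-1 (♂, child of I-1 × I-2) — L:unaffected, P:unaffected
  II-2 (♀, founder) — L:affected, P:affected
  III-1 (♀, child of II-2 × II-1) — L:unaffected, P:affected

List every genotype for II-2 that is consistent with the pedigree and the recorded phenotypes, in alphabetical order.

L/I-1 un ·: ll
L/I-2 aff ·: Ll
L/II-1 un I-1×I-2: ll
L/II-2 aff ·: Ll
L/III-1 un II-2×II-1: ll
⇒ L over [I-1,I-2,II-1,II-2,III-1]: 1 consistent
P/I-1 aff ·: Pp
P/I-2 aff ·: Pp
P/II-1 un I-1×I-2: pp
P/II-2 aff ·: Pp|PP
P/III-1 aff II-2×II-1: Pp
⇒ P over [I-1,I-2,II-1,II-2,III-1]: 2 consistent

II-2 ∈ {Ll PP, Ll Pp}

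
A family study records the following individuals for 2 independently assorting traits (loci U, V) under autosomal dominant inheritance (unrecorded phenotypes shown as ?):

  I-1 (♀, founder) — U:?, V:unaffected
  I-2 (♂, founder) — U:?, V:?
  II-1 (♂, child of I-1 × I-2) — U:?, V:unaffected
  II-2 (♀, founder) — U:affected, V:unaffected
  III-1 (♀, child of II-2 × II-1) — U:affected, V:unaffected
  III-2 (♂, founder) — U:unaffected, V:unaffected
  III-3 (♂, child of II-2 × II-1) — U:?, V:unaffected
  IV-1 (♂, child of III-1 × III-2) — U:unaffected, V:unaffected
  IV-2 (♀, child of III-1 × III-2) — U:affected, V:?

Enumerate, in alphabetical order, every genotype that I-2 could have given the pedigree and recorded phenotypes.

I-2 ∈ {UU Vv, UU vv, Uu Vv, Uu vv, uu Vv, uu vv}

U/I-1 ? ·: uu|Uu|UU
U/I-2 ? ·: uu|Uu|UU
U/II-1 ? I-1×I-2: uu|Uu|UU
U/II-2 aff ·: Uu|UU
U/III-1 aff II-2×II-1: Uu
U/III-2 un ·: uu
U/III-3 ? II-2×II-1: uu|Uu|UU
U/IV-1 un III-1×III-2: uu
U/IV-2 aff III-1×III-2: Uu
⇒ U over [I-1,I-2,II-1,II-2,III-1,III-2,III-3,IV-1,IV-2]: 55 consistent
V/I-1 un ·: vv
V/I-2 ? ·: vv|Vv
V/II-1 un I-1×I-2: vv
V/II-2 un ·: vv
V/III-1 un II-2×II-1: vv
V/III-2 un ·: vv
V/III-3 un II-2×II-1: vv
V/IV-1 un III-1×III-2: vv
V/IV-2 ? III-1×III-2: vv
⇒ V over [I-1,I-2,II-1,II-2,III-1,III-2,III-3,IV-1,IV-2]: 2 consistent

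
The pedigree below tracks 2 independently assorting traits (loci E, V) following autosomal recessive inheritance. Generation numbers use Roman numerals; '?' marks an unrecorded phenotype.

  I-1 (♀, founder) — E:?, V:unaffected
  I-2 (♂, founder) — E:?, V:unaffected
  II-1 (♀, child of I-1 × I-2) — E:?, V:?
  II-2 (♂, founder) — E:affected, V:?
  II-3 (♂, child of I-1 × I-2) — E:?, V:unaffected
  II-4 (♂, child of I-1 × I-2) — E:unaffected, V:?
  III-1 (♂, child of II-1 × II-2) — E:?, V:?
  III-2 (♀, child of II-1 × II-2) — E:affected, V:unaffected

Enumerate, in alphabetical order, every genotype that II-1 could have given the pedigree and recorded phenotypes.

II-1 ∈ {Ee VV, Ee Vv, Ee vv, ee VV, ee Vv, ee vv}

E/I-1 ? ·: EE|Ee|ee
E/I-2 ? ·: EE|Ee|ee
E/II-1 ? I-1×I-2: Ee|ee
E/II-2 aff ·: ee
E/II-3 ? I-1×I-2: EE|Ee|ee
E/II-4 un I-1×I-2: EE|Ee
E/III-1 ? II-1×II-2: Ee|ee
E/III-2 aff II-1×II-2: ee
⇒ E over [I-1,I-2,II-1,II-2,II-3,II-4,III-1,III-2]: 50 consistent
V/I-1 un ·: VV|Vv
V/I-2 un ·: VV|Vv
V/II-1 ? I-1×I-2: VV|Vv|vv
V/II-2 ? ·: VV|Vv|vv
V/II-3 un I-1×I-2: VV|Vv
V/II-4 ? I-1×I-2: VV|Vv|vv
V/III-1 ? II-1×II-2: VV|Vv|vv
V/III-2 un II-1×II-2: VV|Vv
⇒ V over [I-1,I-2,II-1,II-2,II-3,II-4,III-1,III-2]: 276 consistent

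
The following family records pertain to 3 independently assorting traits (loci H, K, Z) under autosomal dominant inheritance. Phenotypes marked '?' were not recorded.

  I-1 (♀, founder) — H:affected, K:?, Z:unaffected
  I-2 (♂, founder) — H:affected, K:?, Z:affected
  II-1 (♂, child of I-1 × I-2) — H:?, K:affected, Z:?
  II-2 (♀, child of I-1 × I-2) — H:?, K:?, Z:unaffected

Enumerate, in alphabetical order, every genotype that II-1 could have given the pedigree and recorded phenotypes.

II-1 ∈ {HH KK Zz, HH KK zz, HH Kk Zz, HH Kk zz, Hh KK Zz, Hh KK zz, Hh Kk Zz, Hh Kk zz, hh KK Zz, hh KK zz, hh Kk Zz, hh Kk zz}

H/I-1 aff ·: Hh|HH
H/I-2 aff ·: Hh|HH
H/II-1 ? I-1×I-2: hh|Hh|HH
H/II-2 ? I-1×I-2: hh|Hh|HH
⇒ H over [I-1,I-2,II-1,II-2]: 18 consistent
K/I-1 ? ·: kk|Kk|KK
K/I-2 ? ·: kk|Kk|KK
K/II-1 aff I-1×I-2: Kk|KK
K/II-2 ? I-1×I-2: kk|Kk|KK
⇒ K over [I-1,I-2,II-1,II-2]: 21 consistent
Z/I-1 un ·: zz
Z/I-2 aff ·: Zz
Z/II-1 ? I-1×I-2: zz|Zz
Z/II-2 un I-1×I-2: zz
⇒ Z over [I-1,I-2,II-1,II-2]: 2 consistent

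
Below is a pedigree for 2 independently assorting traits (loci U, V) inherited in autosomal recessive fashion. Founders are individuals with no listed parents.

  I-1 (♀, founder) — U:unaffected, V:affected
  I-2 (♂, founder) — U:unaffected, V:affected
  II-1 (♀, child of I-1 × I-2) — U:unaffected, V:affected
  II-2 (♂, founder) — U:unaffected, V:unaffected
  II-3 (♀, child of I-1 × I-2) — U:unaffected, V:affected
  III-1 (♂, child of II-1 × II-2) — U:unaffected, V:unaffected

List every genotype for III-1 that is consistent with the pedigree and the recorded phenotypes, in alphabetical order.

III-1 ∈ {UU Vv, Uu Vv}

U/I-1 un ·: UU|Uu
U/I-2 un ·: UU|Uu
U/II-1 un I-1×I-2: UU|Uu
U/II-2 un ·: UU|Uu
U/II-3 un I-1×I-2: UU|Uu
U/III-1 un II-1×II-2: UU|Uu
⇒ U over [I-1,I-2,II-1,II-2,II-3,III-1]: 45 consistent
V/I-1 aff ·: vv
V/I-2 aff ·: vv
V/II-1 aff I-1×I-2: vv
V/II-2 un ·: VV|Vv
V/II-3 aff I-1×I-2: vv
V/III-1 un II-1×II-2: Vv
⇒ V over [I-1,I-2,II-1,II-2,II-3,III-1]: 2 consistent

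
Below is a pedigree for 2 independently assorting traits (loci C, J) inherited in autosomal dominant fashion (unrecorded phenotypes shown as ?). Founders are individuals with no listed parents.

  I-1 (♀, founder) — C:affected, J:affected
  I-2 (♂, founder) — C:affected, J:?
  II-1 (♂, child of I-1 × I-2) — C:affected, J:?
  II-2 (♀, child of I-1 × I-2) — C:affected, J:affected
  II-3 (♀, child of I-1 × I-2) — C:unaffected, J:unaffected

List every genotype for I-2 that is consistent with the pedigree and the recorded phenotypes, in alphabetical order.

I-2 ∈ {Cc Jj, Cc jj}

C/I-1 aff ·: Cc
C/I-2 aff ·: Cc
C/II-1 aff I-1×I-2: Cc|CC
C/II-2 aff I-1×I-2: Cc|CC
C/II-3 un I-1×I-2: cc
⇒ C over [I-1,I-2,II-1,II-2,II-3]: 4 consistent
J/I-1 aff ·: Jj
J/I-2 ? ·: jj|Jj
J/II-1 ? I-1×I-2: jj|Jj|JJ
J/II-2 aff I-1×I-2: Jj|JJ
J/II-3 un I-1×I-2: jj
⇒ J over [I-1,I-2,II-1,II-2,II-3]: 8 consistent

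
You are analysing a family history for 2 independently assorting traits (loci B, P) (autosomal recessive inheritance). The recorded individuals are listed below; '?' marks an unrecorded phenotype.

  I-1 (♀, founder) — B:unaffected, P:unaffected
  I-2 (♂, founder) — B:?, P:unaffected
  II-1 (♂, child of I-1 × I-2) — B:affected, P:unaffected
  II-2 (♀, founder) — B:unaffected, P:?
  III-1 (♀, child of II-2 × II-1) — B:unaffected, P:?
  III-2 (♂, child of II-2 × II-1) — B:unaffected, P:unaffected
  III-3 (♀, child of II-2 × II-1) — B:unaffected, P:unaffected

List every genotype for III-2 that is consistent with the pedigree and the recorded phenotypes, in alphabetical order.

B/I-1 un ·: Bb
B/I-2 ? ·: Bb|bb
B/II-1 aff I-1×I-2: bb
B/II-2 un ·: BB|Bb
B/III-1 un II-2×II-1: Bb
B/III-2 un II-2×II-1: Bb
B/III-3 un II-2×II-1: Bb
⇒ B over [I-1,I-2,II-1,II-2,III-1,III-2,III-3]: 4 consistent
P/I-1 un ·: PP|Pp
P/I-2 un ·: PP|Pp
P/II-1 un I-1×I-2: PP|Pp
P/II-2 ? ·: PP|Pp|pp
P/III-1 ? II-2×II-1: PP|Pp|pp
P/III-2 un II-2×II-1: PP|Pp
P/III-3 un II-2×II-1: PP|Pp
⇒ P over [I-1,I-2,II-1,II-2,III-1,III-2,III-3]: 106 consistent

III-2 ∈ {Bb PP, Bb Pp}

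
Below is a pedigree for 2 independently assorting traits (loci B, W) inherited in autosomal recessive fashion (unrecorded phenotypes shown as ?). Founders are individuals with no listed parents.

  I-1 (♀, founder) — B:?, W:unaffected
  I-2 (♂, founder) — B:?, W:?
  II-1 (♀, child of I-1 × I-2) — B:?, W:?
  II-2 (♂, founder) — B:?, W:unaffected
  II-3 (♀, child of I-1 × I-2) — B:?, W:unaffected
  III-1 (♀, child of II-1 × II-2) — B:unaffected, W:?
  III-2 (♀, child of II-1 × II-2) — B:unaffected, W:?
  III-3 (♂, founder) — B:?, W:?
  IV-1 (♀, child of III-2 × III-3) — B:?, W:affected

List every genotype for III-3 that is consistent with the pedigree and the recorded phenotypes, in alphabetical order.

III-3 ∈ {BB Ww, BB ww, Bb Ww, Bb ww, bb Ww, bb ww}

B/I-1 ? ·: BB|Bb|bb
B/I-2 ? ·: BB|Bb|bb
B/II-1 ? I-1×I-2: BB|Bb|bb
B/II-2 ? ·: BB|Bb|bb
B/II-3 ? I-1×I-2: BB|Bb|bb
B/III-1 un II-1×II-2: BB|Bb
B/III-2 un II-1×II-2: BB|Bb
B/III-3 ? ·: BB|Bb|bb
B/IV-1 ? III-2×III-3: BB|Bb|bb
⇒ B over [I-1,I-2,II-1,II-2,II-3,III-1,III-2,III-3,IV-1]: 1039 consistent
W/I-1 un ·: WW|Ww
W/I-2 ? ·: WW|Ww|ww
W/II-1 ? I-1×I-2: WW|Ww|ww
W/II-2 un ·: WW|Ww
W/II-3 un I-1×I-2: WW|Ww
W/III-1 ? II-1×II-2: WW|Ww|ww
W/III-2 ? II-1×II-2: Ww|ww
W/III-3 ? ·: Ww|ww
W/IV-1 aff III-2×III-3: ww
⇒ W over [I-1,I-2,II-1,II-2,II-3,III-1,III-2,III-3,IV-1]: 186 consistent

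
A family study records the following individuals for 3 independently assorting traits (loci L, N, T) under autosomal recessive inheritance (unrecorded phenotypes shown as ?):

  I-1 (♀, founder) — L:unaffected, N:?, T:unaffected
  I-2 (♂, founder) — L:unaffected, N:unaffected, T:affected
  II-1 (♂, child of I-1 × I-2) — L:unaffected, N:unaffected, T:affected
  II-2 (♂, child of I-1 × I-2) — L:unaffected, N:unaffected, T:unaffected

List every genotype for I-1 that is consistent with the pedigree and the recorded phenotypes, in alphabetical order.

L/I-1 un ·: LL|Ll
L/I-2 un ·: LL|Ll
L/II-1 un I-1×I-2: LL|Ll
L/II-2 un I-1×I-2: LL|Ll
⇒ L over [I-1,I-2,II-1,II-2]: 13 consistent
N/I-1 ? ·: NN|Nn|nn
N/I-2 un ·: NN|Nn
N/II-1 un I-1×I-2: NN|Nn
N/II-2 un I-1×I-2: NN|Nn
⇒ N over [I-1,I-2,II-1,II-2]: 15 consistent
T/I-1 un ·: Tt
T/I-2 aff ·: tt
T/II-1 aff I-1×I-2: tt
T/II-2 un I-1×I-2: Tt
⇒ T over [I-1,I-2,II-1,II-2]: 1 consistent

I-1 ∈ {LL NN Tt, LL Nn Tt, LL nn Tt, Ll NN Tt, Ll Nn Tt, Ll nn Tt}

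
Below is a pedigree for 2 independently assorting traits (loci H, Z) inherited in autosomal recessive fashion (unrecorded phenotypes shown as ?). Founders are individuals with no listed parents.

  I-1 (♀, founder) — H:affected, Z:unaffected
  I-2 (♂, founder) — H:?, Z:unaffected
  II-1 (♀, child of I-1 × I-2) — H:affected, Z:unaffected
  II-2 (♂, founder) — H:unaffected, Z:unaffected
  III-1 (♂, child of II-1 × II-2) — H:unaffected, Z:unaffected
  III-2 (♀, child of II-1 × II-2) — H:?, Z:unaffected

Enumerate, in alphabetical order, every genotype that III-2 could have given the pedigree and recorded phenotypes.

H/I-1 aff ·: hh
H/I-2 ? ·: Hh|hh
H/II-1 aff I-1×I-2: hh
H/II-2 un ·: HH|Hh
H/III-1 un II-1×II-2: Hh
H/III-2 ? II-1×II-2: Hh|hh
⇒ H over [I-1,I-2,II-1,II-2,III-1,III-2]: 6 consistent
Z/I-1 un ·: ZZ|Zz
Z/I-2 un ·: ZZ|Zz
Z/II-1 un I-1×I-2: ZZ|Zz
Z/II-2 un ·: ZZ|Zz
Z/III-1 un II-1×II-2: ZZ|Zz
Z/III-2 un II-1×II-2: ZZ|Zz
⇒ Z over [I-1,I-2,II-1,II-2,III-1,III-2]: 44 consistent

III-2 ∈ {Hh ZZ, Hh Zz, hh ZZ, hh Zz}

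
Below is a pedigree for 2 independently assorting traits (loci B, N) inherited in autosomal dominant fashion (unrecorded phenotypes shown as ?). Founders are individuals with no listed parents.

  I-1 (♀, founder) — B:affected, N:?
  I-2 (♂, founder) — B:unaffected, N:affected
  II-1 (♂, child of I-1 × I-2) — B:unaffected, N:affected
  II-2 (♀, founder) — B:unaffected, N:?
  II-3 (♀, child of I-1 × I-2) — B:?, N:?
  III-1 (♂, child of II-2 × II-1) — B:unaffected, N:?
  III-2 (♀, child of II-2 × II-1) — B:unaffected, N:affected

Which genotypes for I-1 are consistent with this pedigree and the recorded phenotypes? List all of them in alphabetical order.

I-1 ∈ {Bb NN, Bb Nn, Bb nn}

B/I-1 aff ·: Bb
B/I-2 un ·: bb
B/II-1 un I-1×I-2: bb
B/II-2 un ·: bb
B/II-3 ? I-1×I-2: bb|Bb
B/III-1 un II-2×II-1: bb
B/III-2 un II-2×II-1: bb
⇒ B over [I-1,I-2,II-1,II-2,II-3,III-1,III-2]: 2 consistent
N/I-1 ? ·: nn|Nn|NN
N/I-2 aff ·: Nn|NN
N/II-1 aff I-1×I-2: Nn|NN
N/II-2 ? ·: nn|Nn|NN
N/II-3 ? I-1×I-2: nn|Nn|NN
N/III-1 ? II-2×II-1: nn|Nn|NN
N/III-2 aff II-2×II-1: Nn|NN
⇒ N over [I-1,I-2,II-1,II-2,II-3,III-1,III-2]: 168 consistent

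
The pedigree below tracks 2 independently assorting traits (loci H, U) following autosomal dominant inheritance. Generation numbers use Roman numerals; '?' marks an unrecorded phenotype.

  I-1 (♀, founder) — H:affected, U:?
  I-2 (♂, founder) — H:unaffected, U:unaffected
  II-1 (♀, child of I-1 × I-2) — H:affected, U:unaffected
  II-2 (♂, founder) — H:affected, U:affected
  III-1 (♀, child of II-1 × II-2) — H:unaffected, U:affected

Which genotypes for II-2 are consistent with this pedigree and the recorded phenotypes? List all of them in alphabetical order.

II-2 ∈ {Hh UU, Hh Uu}

H/I-1 aff ·: Hh|HH
H/I-2 un ·: hh
H/II-1 aff I-1×I-2: Hh
H/II-2 aff ·: Hh
H/III-1 un II-1×II-2: hh
⇒ H over [I-1,I-2,II-1,II-2,III-1]: 2 consistent
U/I-1 ? ·: uu|Uu
U/I-2 un ·: uu
U/II-1 un I-1×I-2: uu
U/II-2 aff ·: Uu|UU
U/III-1 aff II-1×II-2: Uu
⇒ U over [I-1,I-2,II-1,II-2,III-1]: 4 consistent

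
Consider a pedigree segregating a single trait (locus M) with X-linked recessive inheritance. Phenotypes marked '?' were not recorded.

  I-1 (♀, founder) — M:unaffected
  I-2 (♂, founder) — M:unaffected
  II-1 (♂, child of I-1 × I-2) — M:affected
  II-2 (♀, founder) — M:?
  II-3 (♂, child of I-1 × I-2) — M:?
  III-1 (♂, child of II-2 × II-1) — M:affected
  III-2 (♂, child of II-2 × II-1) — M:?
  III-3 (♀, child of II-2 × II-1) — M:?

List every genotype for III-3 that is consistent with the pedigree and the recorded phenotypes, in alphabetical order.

III-3 ∈ {X^MX^m, X^mX^m}

M/I-1 un ·: X^MX^m
M/I-2 un ·: X^MY
M/II-1 aff I-1×I-2: X^mY
M/II-2 ? ·: X^MX^m|X^mX^m
M/II-3 ? I-1×I-2: X^MY|X^mY
M/III-1 aff II-2×II-1: X^mY
M/III-2 ? II-2×II-1: X^MY|X^mY
M/III-3 ? II-2×II-1: X^MX^m|X^mX^m
⇒ M over [I-1,I-2,II-1,II-2,II-3,III-1,III-2,III-3]: 10 consistent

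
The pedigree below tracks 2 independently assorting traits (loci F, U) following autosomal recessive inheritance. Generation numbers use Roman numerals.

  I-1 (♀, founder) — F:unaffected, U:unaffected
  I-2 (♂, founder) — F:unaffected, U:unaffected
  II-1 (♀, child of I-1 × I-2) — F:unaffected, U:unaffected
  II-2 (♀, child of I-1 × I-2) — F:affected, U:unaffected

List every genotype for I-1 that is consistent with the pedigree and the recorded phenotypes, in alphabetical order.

I-1 ∈ {Ff UU, Ff Uu}

F/I-1 un ·: Ff
F/I-2 un ·: Ff
F/II-1 un I-1×I-2: FF|Ff
F/II-2 aff I-1×I-2: ff
⇒ F over [I-1,I-2,II-1,II-2]: 2 consistent
U/I-1 un ·: UU|Uu
U/I-2 un ·: UU|Uu
U/II-1 un I-1×I-2: UU|Uu
U/II-2 un I-1×I-2: UU|Uu
⇒ U over [I-1,I-2,II-1,II-2]: 13 consistent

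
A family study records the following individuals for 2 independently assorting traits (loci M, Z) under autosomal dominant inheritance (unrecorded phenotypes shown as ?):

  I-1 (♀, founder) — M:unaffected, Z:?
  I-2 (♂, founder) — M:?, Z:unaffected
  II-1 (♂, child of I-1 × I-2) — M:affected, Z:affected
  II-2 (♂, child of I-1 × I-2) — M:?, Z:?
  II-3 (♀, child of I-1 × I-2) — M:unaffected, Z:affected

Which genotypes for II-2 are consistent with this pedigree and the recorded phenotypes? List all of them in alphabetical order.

M/I-1 un ·: mm
M/I-2 ? ·: Mm
M/II-1 aff I-1×I-2: Mm
M/II-2 ? I-1×I-2: mm|Mm
M/II-3 un I-1×I-2: mm
⇒ M over [I-1,I-2,II-1,II-2,II-3]: 2 consistent
Z/I-1 ? ·: Zz|ZZ
Z/I-2 un ·: zz
Z/II-1 aff I-1×I-2: Zz
Z/II-2 ? I-1×I-2: zz|Zz
Z/II-3 aff I-1×I-2: Zz
⇒ Z over [I-1,I-2,II-1,II-2,II-3]: 3 consistent

II-2 ∈ {Mm Zz, Mm zz, mm Zz, mm zz}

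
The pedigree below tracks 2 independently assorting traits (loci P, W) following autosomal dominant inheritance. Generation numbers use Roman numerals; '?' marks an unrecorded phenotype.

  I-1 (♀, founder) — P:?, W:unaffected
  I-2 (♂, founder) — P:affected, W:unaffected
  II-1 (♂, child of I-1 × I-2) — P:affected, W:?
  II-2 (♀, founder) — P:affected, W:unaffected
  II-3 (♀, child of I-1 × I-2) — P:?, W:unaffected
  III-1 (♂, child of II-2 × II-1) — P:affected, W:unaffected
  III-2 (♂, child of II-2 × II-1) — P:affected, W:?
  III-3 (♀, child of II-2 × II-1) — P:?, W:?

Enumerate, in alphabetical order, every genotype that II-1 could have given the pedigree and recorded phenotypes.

II-1 ∈ {PP ww, Pp ww}

P/I-1 ? ·: pp|Pp|PP
P/I-2 aff ·: Pp|PP
P/II-1 aff I-1×I-2: Pp|PP
P/II-2 aff ·: Pp|PP
P/II-3 ? I-1×I-2: pp|Pp|PP
P/III-1 aff II-2×II-1: Pp|PP
P/III-2 aff II-2×II-1: Pp|PP
P/III-3 ? II-2×II-1: pp|Pp|PP
⇒ P over [I-1,I-2,II-1,II-2,II-3,III-1,III-2,III-3]: 272 consistent
W/I-1 un ·: ww
W/I-2 un ·: ww
W/II-1 ? I-1×I-2: ww
W/II-2 un ·: ww
W/II-3 un I-1×I-2: ww
W/III-1 un II-2×II-1: ww
W/III-2 ? II-2×II-1: ww
W/III-3 ? II-2×II-1: ww
⇒ W over [I-1,I-2,II-1,II-2,II-3,III-1,III-2,III-3]: 1 consistent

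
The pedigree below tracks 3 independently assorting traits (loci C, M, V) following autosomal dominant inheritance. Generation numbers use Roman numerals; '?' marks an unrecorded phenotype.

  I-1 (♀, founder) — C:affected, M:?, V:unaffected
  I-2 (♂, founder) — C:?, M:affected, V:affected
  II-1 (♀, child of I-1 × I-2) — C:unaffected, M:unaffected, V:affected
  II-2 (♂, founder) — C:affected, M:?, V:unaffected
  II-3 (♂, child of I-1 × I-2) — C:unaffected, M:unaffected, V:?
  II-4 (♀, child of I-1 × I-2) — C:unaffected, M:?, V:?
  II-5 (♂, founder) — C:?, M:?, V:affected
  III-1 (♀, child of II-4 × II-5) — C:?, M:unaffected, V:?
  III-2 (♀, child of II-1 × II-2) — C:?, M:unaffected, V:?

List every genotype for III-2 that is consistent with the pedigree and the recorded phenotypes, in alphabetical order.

III-2 ∈ {Cc mm Vv, Cc mm vv, cc mm Vv, cc mm vv}

C/I-1 aff ·: Cc
C/I-2 ? ·: cc|Cc
C/II-1 un I-1×I-2: cc
C/II-2 aff ·: Cc|CC
C/II-3 un I-1×I-2: cc
C/II-4 un I-1×I-2: cc
C/II-5 ? ·: cc|Cc|CC
C/III-1 ? II-4×II-5: cc|Cc
C/III-2 ? II-1×II-2: cc|Cc
⇒ C over [I-1,I-2,II-1,II-2,II-3,II-4,II-5,III-1,III-2]: 24 consistent
M/I-1 ? ·: mm|Mm
M/I-2 aff ·: Mm
M/II-1 un I-1×I-2: mm
M/II-2 ? ·: mm|Mm
M/II-3 un I-1×I-2: mm
M/II-4 ? I-1×I-2: mm|Mm
M/II-5 ? ·: mm|Mm
M/III-1 un II-4×II-5: mm
M/III-2 un II-1×II-2: mm
⇒ M over [I-1,I-2,II-1,II-2,II-3,II-4,II-5,III-1,III-2]: 16 consistent
V/I-1 un ·: vv
V/I-2 aff ·: Vv|VV
V/II-1 aff I-1×I-2: Vv
V/II-2 un ·: vv
V/II-3 ? I-1×I-2: vv|Vv
V/II-4 ? I-1×I-2: vv|Vv
V/II-5 aff ·: Vv|VV
V/III-1 ? II-4×II-5: vv|Vv|VV
V/III-2 ? II-1×II-2: vv|Vv
⇒ V over [I-1,I-2,II-1,II-2,II-3,II-4,II-5,III-1,III-2]: 42 consistent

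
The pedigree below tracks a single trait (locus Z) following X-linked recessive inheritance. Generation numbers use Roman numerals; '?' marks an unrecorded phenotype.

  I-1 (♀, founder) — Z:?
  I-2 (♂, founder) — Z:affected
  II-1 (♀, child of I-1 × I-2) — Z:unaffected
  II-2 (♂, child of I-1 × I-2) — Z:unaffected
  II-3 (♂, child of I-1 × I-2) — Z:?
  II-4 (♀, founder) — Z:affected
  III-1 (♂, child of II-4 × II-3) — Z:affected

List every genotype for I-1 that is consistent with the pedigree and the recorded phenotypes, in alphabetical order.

Z/I-1 ? ·: X^ZX^Z|X^ZX^z
Z/I-2 aff ·: X^zY
Z/II-1 un I-1×I-2: X^ZX^z
Z/II-2 un I-1×I-2: X^ZY
Z/II-3 ? I-1×I-2: X^ZY|X^zY
Z/II-4 aff ·: X^zX^z
Z/III-1 aff II-4×II-3: X^zY
⇒ Z over [I-1,I-2,II-1,II-2,II-3,II-4,III-1]: 3 consistent

I-1 ∈ {X^ZX^Z, X^ZX^z}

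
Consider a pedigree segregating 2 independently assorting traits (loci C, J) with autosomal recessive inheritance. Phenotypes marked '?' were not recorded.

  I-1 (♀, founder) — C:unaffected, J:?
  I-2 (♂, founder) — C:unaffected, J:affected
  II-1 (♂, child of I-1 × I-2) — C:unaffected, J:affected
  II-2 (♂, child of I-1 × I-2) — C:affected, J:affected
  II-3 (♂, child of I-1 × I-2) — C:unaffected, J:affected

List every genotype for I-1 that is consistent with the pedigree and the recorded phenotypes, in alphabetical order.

C/I-1 un ·: Cc
C/I-2 un ·: Cc
C/II-1 un I-1×I-2: CC|Cc
C/II-2 aff I-1×I-2: cc
C/II-3 un I-1×I-2: CC|Cc
⇒ C over [I-1,I-2,II-1,II-2,II-3]: 4 consistent
J/I-1 ? ·: Jj|jj
J/I-2 aff ·: jj
J/II-1 aff I-1×I-2: jj
J/II-2 aff I-1×I-2: jj
J/II-3 aff I-1×I-2: jj
⇒ J over [I-1,I-2,II-1,II-2,II-3]: 2 consistent

I-1 ∈ {Cc Jj, Cc jj}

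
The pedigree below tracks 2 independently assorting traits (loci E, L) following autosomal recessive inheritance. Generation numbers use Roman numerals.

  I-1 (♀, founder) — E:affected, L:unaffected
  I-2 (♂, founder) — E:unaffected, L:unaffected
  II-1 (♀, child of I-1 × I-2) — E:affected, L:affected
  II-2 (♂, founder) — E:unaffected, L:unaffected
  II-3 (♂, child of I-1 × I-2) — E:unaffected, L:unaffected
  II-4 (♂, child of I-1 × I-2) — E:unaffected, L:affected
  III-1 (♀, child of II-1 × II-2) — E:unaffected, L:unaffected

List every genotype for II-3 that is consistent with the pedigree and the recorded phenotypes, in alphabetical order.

II-3 ∈ {Ee LL, Ee Ll}

E/I-1 aff ·: ee
E/I-2 un ·: Ee
E/II-1 aff I-1×I-2: ee
E/II-2 un ·: EE|Ee
E/II-3 un I-1×I-2: Ee
E/II-4 un I-1×I-2: Ee
E/III-1 un II-1×II-2: Ee
⇒ E over [I-1,I-2,II-1,II-2,II-3,II-4,III-1]: 2 consistent
L/I-1 un ·: Ll
L/I-2 un ·: Ll
L/II-1 aff I-1×I-2: ll
L/II-2 un ·: LL|Ll
L/II-3 un I-1×I-2: LL|Ll
L/II-4 aff I-1×I-2: ll
L/III-1 un II-1×II-2: Ll
⇒ L over [I-1,I-2,II-1,II-2,II-3,II-4,III-1]: 4 consistent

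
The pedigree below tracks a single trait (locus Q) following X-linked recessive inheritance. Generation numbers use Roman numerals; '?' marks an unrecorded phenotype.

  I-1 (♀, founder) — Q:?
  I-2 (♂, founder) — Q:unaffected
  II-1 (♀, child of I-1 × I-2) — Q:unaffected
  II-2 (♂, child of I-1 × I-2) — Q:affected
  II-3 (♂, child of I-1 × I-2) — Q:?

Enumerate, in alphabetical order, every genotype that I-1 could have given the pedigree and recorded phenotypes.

Q/I-1 ? ·: X^QX^q|X^qX^q
Q/I-2 un ·: X^QY
Q/II-1 un I-1×I-2: X^QX^Q|X^QX^q
Q/II-2 aff I-1×I-2: X^qY
Q/II-3 ? I-1×I-2: X^QY|X^qY
⇒ Q over [I-1,I-2,II-1,II-2,II-3]: 5 consistent

I-1 ∈ {X^QX^q, X^qX^q}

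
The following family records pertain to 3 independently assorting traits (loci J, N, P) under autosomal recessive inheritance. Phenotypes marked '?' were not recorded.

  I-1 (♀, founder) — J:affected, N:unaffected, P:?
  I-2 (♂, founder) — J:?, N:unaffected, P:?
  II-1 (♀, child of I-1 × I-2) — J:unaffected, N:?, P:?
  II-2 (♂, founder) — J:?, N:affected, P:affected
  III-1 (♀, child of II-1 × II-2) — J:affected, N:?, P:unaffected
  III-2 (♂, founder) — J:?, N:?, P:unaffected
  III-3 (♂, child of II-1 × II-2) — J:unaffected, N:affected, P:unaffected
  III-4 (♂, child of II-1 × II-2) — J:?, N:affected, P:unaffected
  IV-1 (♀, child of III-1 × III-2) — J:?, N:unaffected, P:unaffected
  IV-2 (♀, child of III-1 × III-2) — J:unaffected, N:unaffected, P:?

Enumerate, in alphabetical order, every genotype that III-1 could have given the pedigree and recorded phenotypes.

J/I-1 aff ·: jj
J/I-2 ? ·: JJ|Jj
J/II-1 un I-1×I-2: Jj
J/II-2 ? ·: Jj|jj
J/III-1 aff II-1×II-2: jj
J/III-2 ? ·: JJ|Jj
J/III-3 un II-1×II-2: JJ|Jj
J/III-4 ? II-1×II-2: JJ|Jj|jj
J/IV-1 ? III-1×III-2: Jj|jj
J/IV-2 un III-1×III-2: Jj
⇒ J over [I-1,I-2,II-1,II-2,III-1,III-2,III-3,III-4,IV-1,IV-2]: 48 consistent
N/I-1 un ·: NN|Nn
N/I-2 un ·: NN|Nn
N/II-1 ? I-1×I-2: Nn|nn
N/II-2 aff ·: nn
N/III-1 ? II-1×II-2: Nn|nn
N/III-2 ? ·: NN|Nn|nn
N/III-3 aff II-1×II-2: nn
N/III-4 aff II-1×II-2: nn
N/IV-1 un III-1×III-2: NN|Nn
N/IV-2 un III-1×III-2: NN|Nn
⇒ N over [I-1,I-2,II-1,II-2,III-1,III-2,III-3,III-4,IV-1,IV-2]: 35 consistent
P/I-1 ? ·: PP|Pp|pp
P/I-2 ? ·: PP|Pp|pp
P/II-1 ? I-1×I-2: PP|Pp
P/II-2 aff ·: pp
P/III-1 un II-1×II-2: Pp
P/III-2 un ·: PP|Pp
P/III-3 un II-1×II-2: Pp
P/III-4 un II-1×II-2: Pp
P/IV-1 un III-1×III-2: PP|Pp
P/IV-2 ? III-1×III-2: PP|Pp|pp
⇒ P over [I-1,I-2,II-1,II-2,III-1,III-2,III-3,III-4,IV-1,IV-2]: 110 consistent

III-1 ∈ {jj Nn Pp, jj nn Pp}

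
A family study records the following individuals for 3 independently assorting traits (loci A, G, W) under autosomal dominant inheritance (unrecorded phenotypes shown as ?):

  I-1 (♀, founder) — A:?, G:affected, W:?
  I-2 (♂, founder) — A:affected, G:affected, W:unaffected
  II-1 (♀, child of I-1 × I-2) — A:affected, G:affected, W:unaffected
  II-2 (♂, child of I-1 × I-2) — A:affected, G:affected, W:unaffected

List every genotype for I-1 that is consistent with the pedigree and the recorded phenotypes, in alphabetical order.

A/I-1 ? ·: aa|Aa|AA
A/I-2 aff ·: Aa|AA
A/II-1 aff I-1×I-2: Aa|AA
A/II-2 aff I-1×I-2: Aa|AA
⇒ A over [I-1,I-2,II-1,II-2]: 15 consistent
G/I-1 aff ·: Gg|GG
G/I-2 aff ·: Gg|GG
G/II-1 aff I-1×I-2: Gg|GG
G/II-2 aff I-1×I-2: Gg|GG
⇒ G over [I-1,I-2,II-1,II-2]: 13 consistent
W/I-1 ? ·: ww|Ww
W/I-2 un ·: ww
W/II-1 un I-1×I-2: ww
W/II-2 un I-1×I-2: ww
⇒ W over [I-1,I-2,II-1,II-2]: 2 consistent

I-1 ∈ {AA GG Ww, AA GG ww, AA Gg Ww, AA Gg ww, Aa GG Ww, Aa GG ww, Aa Gg Ww, Aa Gg ww, aa GG Ww, aa GG ww, aa Gg Ww, aa Gg ww}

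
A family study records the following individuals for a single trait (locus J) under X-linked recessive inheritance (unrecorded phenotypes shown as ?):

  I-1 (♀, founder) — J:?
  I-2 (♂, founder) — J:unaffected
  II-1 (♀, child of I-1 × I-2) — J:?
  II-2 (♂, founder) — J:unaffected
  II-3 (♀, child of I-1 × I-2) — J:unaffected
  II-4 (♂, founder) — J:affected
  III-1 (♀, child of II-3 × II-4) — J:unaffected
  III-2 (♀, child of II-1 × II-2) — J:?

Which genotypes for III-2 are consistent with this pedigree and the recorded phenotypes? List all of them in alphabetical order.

J/I-1 ? ·: X^JX^J|X^JX^j|X^jX^j
J/I-2 un ·: X^JY
J/II-1 ? I-1×I-2: X^JX^J|X^JX^j
J/II-2 un ·: X^JY
J/II-3 un I-1×I-2: X^JX^J|X^JX^j
J/II-4 aff ·: X^jY
J/III-1 un II-3×II-4: X^JX^j
J/III-2 ? II-1×II-2: X^JX^J|X^JX^j
⇒ J over [I-1,I-2,II-1,II-2,II-3,II-4,III-1,III-2]: 9 consistent

III-2 ∈ {X^JX^J, X^JX^j}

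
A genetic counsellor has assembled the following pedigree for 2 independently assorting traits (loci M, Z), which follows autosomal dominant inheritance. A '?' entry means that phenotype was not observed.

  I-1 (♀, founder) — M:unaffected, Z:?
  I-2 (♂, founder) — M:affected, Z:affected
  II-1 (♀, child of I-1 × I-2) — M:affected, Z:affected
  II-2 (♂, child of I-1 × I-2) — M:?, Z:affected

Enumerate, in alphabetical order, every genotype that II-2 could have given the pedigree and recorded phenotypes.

M/I-1 un ·: mm
M/I-2 aff ·: Mm|MM
M/II-1 aff I-1×I-2: Mm
M/II-2 ? I-1×I-2: mm|Mm
⇒ M over [I-1,I-2,II-1,II-2]: 3 consistent
Z/I-1 ? ·: zz|Zz|ZZ
Z/I-2 aff ·: Zz|ZZ
Z/II-1 aff I-1×I-2: Zz|ZZ
Z/II-2 aff I-1×I-2: Zz|ZZ
⇒ Z over [I-1,I-2,II-1,II-2]: 15 consistent

II-2 ∈ {Mm ZZ, Mm Zz, mm ZZ, mm Zz}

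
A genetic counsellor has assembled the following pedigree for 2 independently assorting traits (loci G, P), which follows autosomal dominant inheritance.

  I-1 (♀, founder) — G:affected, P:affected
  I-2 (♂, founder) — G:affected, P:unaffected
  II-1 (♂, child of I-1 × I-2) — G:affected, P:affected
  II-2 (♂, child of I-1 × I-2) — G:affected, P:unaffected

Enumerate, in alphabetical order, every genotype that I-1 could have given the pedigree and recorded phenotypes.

I-1 ∈ {GG Pp, Gg Pp}

G/I-1 aff ·: Gg|GG
G/I-2 aff ·: Gg|GG
G/II-1 aff I-1×I-2: Gg|GG
G/II-2 aff I-1×I-2: Gg|GG
⇒ G over [I-1,I-2,II-1,II-2]: 13 consistent
P/I-1 aff ·: Pp
P/I-2 un ·: pp
P/II-1 aff I-1×I-2: Pp
P/II-2 un I-1×I-2: pp
⇒ P over [I-1,I-2,II-1,II-2]: 1 consistent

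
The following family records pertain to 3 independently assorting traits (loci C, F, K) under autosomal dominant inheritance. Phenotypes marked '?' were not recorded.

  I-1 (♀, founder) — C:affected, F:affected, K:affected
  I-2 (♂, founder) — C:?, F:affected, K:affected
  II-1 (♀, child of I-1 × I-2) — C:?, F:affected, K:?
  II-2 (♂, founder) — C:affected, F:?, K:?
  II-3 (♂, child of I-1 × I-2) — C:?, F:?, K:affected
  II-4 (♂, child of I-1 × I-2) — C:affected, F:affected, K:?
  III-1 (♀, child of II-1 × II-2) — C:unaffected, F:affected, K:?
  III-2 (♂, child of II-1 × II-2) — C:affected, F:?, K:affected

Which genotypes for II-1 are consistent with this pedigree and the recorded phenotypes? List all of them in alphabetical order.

II-1 ∈ {Cc FF KK, Cc FF Kk, Cc FF kk, Cc Ff KK, Cc Ff Kk, Cc Ff kk, cc FF KK, cc FF Kk, cc FF kk, cc Ff KK, cc Ff Kk, cc Ff kk}

C/I-1 aff ·: Cc|CC
C/I-2 ? ·: cc|Cc|CC
C/II-1 ? I-1×I-2: cc|Cc
C/II-2 aff ·: Cc
C/II-3 ? I-1×I-2: cc|Cc|CC
C/II-4 aff I-1×I-2: Cc|CC
C/III-1 un II-1×II-2: cc
C/III-2 aff II-1×II-2: Cc|CC
⇒ C over [I-1,I-2,II-1,II-2,II-3,II-4,III-1,III-2]: 42 consistent
F/I-1 aff ·: Ff|FF
F/I-2 aff ·: Ff|FF
F/II-1 aff I-1×I-2: Ff|FF
F/II-2 ? ·: ff|Ff|FF
F/II-3 ? I-1×I-2: ff|Ff|FF
F/II-4 aff I-1×I-2: Ff|FF
F/III-1 aff II-1×II-2: Ff|FF
F/III-2 ? II-1×II-2: ff|Ff|FF
⇒ F over [I-1,I-2,II-1,II-2,II-3,II-4,III-1,III-2]: 258 consistent
K/I-1 aff ·: Kk|KK
K/I-2 aff ·: Kk|KK
K/II-1 ? I-1×I-2: kk|Kk|KK
K/II-2 ? ·: kk|Kk|KK
K/II-3 aff I-1×I-2: Kk|KK
K/II-4 ? I-1×I-2: kk|Kk|KK
K/III-1 ? II-1×II-2: kk|Kk|KK
K/III-2 aff II-1×II-2: Kk|KK
⇒ K over [I-1,I-2,II-1,II-2,II-3,II-4,III-1,III-2]: 276 consistent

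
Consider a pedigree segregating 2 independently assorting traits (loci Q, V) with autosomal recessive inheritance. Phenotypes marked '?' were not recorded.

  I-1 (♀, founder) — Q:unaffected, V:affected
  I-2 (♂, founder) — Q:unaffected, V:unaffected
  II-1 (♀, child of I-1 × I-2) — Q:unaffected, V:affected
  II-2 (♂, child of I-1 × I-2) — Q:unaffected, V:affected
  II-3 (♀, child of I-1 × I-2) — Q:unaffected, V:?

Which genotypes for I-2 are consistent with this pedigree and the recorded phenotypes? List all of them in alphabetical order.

I-2 ∈ {QQ Vv, Qq Vv}

Q/I-1 un ·: QQ|Qq
Q/I-2 un ·: QQ|Qq
Q/II-1 un I-1×I-2: QQ|Qq
Q/II-2 un I-1×I-2: QQ|Qq
Q/II-3 un I-1×I-2: QQ|Qq
⇒ Q over [I-1,I-2,II-1,II-2,II-3]: 25 consistent
V/I-1 aff ·: vv
V/I-2 un ·: Vv
V/II-1 aff I-1×I-2: vv
V/II-2 aff I-1×I-2: vv
V/II-3 ? I-1×I-2: Vv|vv
⇒ V over [I-1,I-2,II-1,II-2,II-3]: 2 consistent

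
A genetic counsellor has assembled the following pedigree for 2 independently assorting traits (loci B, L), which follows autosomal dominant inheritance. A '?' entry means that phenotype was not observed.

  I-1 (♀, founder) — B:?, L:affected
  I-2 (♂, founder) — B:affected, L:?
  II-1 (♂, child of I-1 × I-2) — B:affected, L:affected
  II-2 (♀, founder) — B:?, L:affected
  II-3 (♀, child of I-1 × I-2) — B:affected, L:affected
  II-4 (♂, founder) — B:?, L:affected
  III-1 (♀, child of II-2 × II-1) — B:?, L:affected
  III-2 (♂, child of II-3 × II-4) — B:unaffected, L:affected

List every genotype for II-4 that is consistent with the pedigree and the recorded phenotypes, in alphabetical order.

B/I-1 ? ·: bb|Bb|BB
B/I-2 aff ·: Bb|BB
B/II-1 aff I-1×I-2: Bb|BB
B/II-2 ? ·: bb|Bb|BB
B/II-3 aff I-1×I-2: Bb
B/II-4 ? ·: bb|Bb
B/III-1 ? II-2×II-1: bb|Bb|BB
B/III-2 un II-3×II-4: bb
⇒ B over [I-1,I-2,II-1,II-2,II-3,II-4,III-1,III-2]: 94 consistent
L/I-1 aff ·: Ll|LL
L/I-2 ? ·: ll|Ll|LL
L/II-1 aff I-1×I-2: Ll|LL
L/II-2 aff ·: Ll|LL
L/II-3 aff I-1×I-2: Ll|LL
L/II-4 aff ·: Ll|LL
L/III-1 aff II-2×II-1: Ll|LL
L/III-2 aff II-3×II-4: Ll|LL
⇒ L over [I-1,I-2,II-1,II-2,II-3,II-4,III-1,III-2]: 188 consistent

II-4 ∈ {Bb LL, Bb Ll, bb LL, bb Ll}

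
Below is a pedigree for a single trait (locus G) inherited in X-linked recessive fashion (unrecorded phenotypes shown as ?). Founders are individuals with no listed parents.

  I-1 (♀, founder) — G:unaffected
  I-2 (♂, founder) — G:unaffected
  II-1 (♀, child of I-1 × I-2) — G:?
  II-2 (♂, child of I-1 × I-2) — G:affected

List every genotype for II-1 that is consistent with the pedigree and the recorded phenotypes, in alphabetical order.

II-1 ∈ {X^GX^G, X^GX^g}

G/I-1 un ·: X^GX^g
G/I-2 un ·: X^GY
G/II-1 ? I-1×I-2: X^GX^G|X^GX^g
G/II-2 aff I-1×I-2: X^gY
⇒ G over [I-1,I-2,II-1,II-2]: 2 consistent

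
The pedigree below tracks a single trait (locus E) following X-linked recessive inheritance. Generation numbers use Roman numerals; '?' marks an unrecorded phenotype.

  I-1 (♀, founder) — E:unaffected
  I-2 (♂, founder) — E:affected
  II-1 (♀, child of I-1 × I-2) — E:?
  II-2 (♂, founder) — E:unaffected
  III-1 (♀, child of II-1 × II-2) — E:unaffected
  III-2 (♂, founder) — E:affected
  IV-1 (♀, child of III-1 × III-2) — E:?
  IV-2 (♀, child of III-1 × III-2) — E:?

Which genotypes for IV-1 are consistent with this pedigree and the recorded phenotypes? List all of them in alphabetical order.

IV-1 ∈ {X^EX^e, X^eX^e}

E/I-1 un ·: X^EX^E|X^EX^e
E/I-2 aff ·: X^eY
E/II-1 ? I-1×I-2: X^EX^e|X^eX^e
E/II-2 un ·: X^EY
E/III-1 un II-1×II-2: X^EX^E|X^EX^e
E/III-2 aff ·: X^eY
E/IV-1 ? III-1×III-2: X^EX^e|X^eX^e
E/IV-2 ? III-1×III-2: X^EX^e|X^eX^e
⇒ E over [I-1,I-2,II-1,II-2,III-1,III-2,IV-1,IV-2]: 14 consistent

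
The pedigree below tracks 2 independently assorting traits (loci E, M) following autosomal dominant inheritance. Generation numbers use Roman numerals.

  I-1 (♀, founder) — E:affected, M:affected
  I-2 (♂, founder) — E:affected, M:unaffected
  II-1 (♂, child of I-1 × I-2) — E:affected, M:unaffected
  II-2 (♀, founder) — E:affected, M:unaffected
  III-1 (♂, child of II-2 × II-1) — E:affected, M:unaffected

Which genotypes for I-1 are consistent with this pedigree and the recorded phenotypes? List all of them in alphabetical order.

I-1 ∈ {EE Mm, Ee Mm}

E/I-1 aff ·: Ee|EE
E/I-2 aff ·: Ee|EE
E/II-1 aff I-1×I-2: Ee|EE
E/II-2 aff ·: Ee|EE
E/III-1 aff II-2×II-1: Ee|EE
⇒ E over [I-1,I-2,II-1,II-2,III-1]: 24 consistent
M/I-1 aff ·: Mm
M/I-2 un ·: mm
M/II-1 un I-1×I-2: mm
M/II-2 un ·: mm
M/III-1 un II-2×II-1: mm
⇒ M over [I-1,I-2,II-1,II-2,III-1]: 1 consistent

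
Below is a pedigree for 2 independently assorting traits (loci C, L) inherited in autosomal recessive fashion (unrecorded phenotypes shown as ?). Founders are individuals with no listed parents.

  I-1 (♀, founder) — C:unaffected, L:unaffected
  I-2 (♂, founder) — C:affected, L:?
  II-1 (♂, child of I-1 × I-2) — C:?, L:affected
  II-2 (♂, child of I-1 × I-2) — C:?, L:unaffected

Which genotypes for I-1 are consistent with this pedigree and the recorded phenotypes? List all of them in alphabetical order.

I-1 ∈ {CC Ll, Cc Ll}

C/I-1 un ·: CC|Cc
C/I-2 aff ·: cc
C/II-1 ? I-1×I-2: Cc|cc
C/II-2 ? I-1×I-2: Cc|cc
⇒ C over [I-1,I-2,II-1,II-2]: 5 consistent
L/I-1 un ·: Ll
L/I-2 ? ·: Ll|ll
L/II-1 aff I-1×I-2: ll
L/II-2 un I-1×I-2: LL|Ll
⇒ L over [I-1,I-2,II-1,II-2]: 3 consistent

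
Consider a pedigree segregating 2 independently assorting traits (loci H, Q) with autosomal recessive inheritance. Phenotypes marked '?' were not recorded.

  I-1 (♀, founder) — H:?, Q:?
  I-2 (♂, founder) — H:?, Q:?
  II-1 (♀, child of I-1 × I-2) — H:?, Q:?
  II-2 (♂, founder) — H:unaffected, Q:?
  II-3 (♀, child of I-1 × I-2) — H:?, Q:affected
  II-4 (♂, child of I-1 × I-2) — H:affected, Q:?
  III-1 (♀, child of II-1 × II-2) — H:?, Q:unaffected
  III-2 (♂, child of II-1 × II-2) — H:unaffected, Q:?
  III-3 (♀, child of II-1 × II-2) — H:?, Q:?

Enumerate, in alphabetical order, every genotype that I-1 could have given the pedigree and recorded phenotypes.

I-1 ∈ {Hh Qq, Hh qq, hh Qq, hh qq}

H/I-1 ? ·: Hh|hh
H/I-2 ? ·: Hh|hh
H/II-1 ? I-1×I-2: HH|Hh|hh
H/II-2 un ·: HH|Hh
H/II-3 ? I-1×I-2: HH|Hh|hh
H/II-4 aff I-1×I-2: hh
H/III-1 ? II-1×II-2: HH|Hh|hh
H/III-2 un II-1×II-2: HH|Hh
H/III-3 ? II-1×II-2: HH|Hh|hh
⇒ H over [I-1,I-2,II-1,II-2,II-3,II-4,III-1,III-2,III-3]: 249 consistent
Q/I-1 ? ·: Qq|qq
Q/I-2 ? ·: Qq|qq
Q/II-1 ? I-1×I-2: QQ|Qq|qq
Q/II-2 ? ·: QQ|Qq|qq
Q/II-3 aff I-1×I-2: qq
Q/II-4 ? I-1×I-2: QQ|Qq|qq
Q/III-1 un II-1×II-2: QQ|Qq
Q/III-2 ? II-1×II-2: QQ|Qq|qq
Q/III-3 ? II-1×II-2: QQ|Qq|qq
⇒ Q over [I-1,I-2,II-1,II-2,II-3,II-4,III-1,III-2,III-3]: 280 consistent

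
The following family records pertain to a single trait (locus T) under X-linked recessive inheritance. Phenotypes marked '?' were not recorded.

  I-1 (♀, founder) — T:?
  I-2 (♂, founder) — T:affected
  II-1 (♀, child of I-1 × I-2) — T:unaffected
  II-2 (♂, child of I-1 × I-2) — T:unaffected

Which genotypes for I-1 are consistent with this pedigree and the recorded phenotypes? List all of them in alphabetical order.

I-1 ∈ {X^TX^T, X^TX^t}

T/I-1 ? ·: X^TX^T|X^TX^t
T/I-2 aff ·: X^tY
T/II-1 un I-1×I-2: X^TX^t
T/II-2 un I-1×I-2: X^TY
⇒ T over [I-1,I-2,II-1,II-2]: 2 consistent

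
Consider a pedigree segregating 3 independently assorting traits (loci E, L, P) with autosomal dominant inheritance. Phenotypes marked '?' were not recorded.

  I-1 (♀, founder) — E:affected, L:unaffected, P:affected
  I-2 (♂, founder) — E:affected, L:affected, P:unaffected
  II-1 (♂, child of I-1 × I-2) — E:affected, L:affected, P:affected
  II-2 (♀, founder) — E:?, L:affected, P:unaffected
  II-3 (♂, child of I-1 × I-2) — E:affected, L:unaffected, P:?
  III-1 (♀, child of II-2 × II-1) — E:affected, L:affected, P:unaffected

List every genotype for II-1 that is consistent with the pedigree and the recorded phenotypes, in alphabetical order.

E/I-1 aff ·: Ee|EE
E/I-2 aff ·: Ee|EE
E/II-1 aff I-1×I-2: Ee|EE
E/II-2 ? ·: ee|Ee|EE
E/II-3 aff I-1×I-2: Ee|EE
E/III-1 aff II-2×II-1: Ee|EE
⇒ E over [I-1,I-2,II-1,II-2,II-3,III-1]: 58 consistent
L/I-1 un ·: ll
L/I-2 aff ·: Ll
L/II-1 aff I-1×I-2: Ll
L/II-2 aff ·: Ll|LL
L/II-3 un I-1×I-2: ll
L/III-1 aff II-2×II-1: Ll|LL
⇒ L over [I-1,I-2,II-1,II-2,II-3,III-1]: 4 consistent
P/I-1 aff ·: Pp|PP
P/I-2 un ·: pp
P/II-1 aff I-1×I-2: Pp
P/II-2 un ·: pp
P/II-3 ? I-1×I-2: pp|Pp
P/III-1 un II-2×II-1: pp
⇒ P over [I-1,I-2,II-1,II-2,II-3,III-1]: 3 consistent

II-1 ∈ {EE Ll Pp, Ee Ll Pp}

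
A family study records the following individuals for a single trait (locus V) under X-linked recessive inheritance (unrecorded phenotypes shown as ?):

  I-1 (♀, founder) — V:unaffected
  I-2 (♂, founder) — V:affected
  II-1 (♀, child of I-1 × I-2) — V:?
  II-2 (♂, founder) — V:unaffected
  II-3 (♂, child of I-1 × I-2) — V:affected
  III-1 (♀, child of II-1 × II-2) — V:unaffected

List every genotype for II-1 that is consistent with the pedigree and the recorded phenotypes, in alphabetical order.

II-1 ∈ {X^VX^v, X^vX^v}

V/I-1 un ·: X^VX^v
V/I-2 aff ·: X^vY
V/II-1 ? I-1×I-2: X^VX^v|X^vX^v
V/II-2 un ·: X^VY
V/II-3 aff I-1×I-2: X^vY
V/III-1 un II-1×II-2: X^VX^V|X^VX^v
⇒ V over [I-1,I-2,II-1,II-2,II-3,III-1]: 3 consistent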